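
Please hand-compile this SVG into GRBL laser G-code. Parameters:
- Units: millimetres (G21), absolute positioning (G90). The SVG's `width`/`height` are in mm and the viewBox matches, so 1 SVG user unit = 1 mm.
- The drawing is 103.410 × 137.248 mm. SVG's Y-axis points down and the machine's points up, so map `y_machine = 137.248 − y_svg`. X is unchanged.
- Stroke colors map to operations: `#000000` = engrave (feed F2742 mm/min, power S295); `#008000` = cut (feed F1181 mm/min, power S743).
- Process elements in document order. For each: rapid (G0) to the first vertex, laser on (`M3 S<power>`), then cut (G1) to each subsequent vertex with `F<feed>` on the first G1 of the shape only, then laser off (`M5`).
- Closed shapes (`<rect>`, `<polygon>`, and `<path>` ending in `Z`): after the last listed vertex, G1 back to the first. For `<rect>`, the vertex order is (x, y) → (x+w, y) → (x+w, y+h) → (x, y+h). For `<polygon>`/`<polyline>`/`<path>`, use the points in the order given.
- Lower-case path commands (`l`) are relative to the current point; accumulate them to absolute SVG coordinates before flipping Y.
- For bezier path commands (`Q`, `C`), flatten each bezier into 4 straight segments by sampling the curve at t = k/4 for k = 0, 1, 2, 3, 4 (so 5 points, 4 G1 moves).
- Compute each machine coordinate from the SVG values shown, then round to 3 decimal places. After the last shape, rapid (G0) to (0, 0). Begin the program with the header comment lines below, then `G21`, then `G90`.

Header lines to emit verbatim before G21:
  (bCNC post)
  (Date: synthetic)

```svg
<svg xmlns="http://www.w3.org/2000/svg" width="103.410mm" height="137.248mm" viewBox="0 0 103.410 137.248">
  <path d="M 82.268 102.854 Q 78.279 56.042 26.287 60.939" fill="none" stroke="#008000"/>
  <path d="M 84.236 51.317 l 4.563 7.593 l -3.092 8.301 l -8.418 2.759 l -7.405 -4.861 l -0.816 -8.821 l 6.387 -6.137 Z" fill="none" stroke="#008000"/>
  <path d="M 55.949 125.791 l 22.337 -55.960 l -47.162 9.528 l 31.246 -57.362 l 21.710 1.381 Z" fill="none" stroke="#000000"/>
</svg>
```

Since the viewBox matches the mm dimensions, user units are millimetres directly. The only transform is the Y-flip y_m = 137.248 − y_svg.

Shape 1 is a quadratic bezier drawn with `<path>`. Its stroke #008000 means cut at S743, F1181. After flipping Y the toolpath is (82.268,34.394) → (77.273,54.568) → (66.278,68.279) → (49.283,75.526) → (26.287,76.309).

Shape 2 is a regular polygon drawn with `<path>`. Its stroke #008000 means cut at S743, F1181. After flipping Y the toolpath is (84.236,85.931) → (88.799,78.338) → (85.707,70.037) → (77.289,67.278) → (69.884,72.139) → (69.068,80.960) → (75.455,87.097) → (84.236,85.931), returning to the start.

Shape 3 is a closed polygon drawn with `<path>`. Its stroke #000000 means engrave at S295, F2742. After flipping Y the toolpath is (55.949,11.457) → (78.286,67.417) → (31.124,57.889) → (62.370,115.251) → (84.080,113.870) → (55.949,11.457), returning to the start.

(bCNC post)
(Date: synthetic)
G21
G90
G0 X82.268 Y34.394
M3 S743
G1 X77.273 Y54.568 F1181
G1 X66.278 Y68.279
G1 X49.283 Y75.526
G1 X26.287 Y76.309
M5
G0 X84.236 Y85.931
M3 S743
G1 X88.799 Y78.338 F1181
G1 X85.707 Y70.037
G1 X77.289 Y67.278
G1 X69.884 Y72.139
G1 X69.068 Y80.960
G1 X75.455 Y87.097
G1 X84.236 Y85.931
M5
G0 X55.949 Y11.457
M3 S295
G1 X78.286 Y67.417 F2742
G1 X31.124 Y57.889
G1 X62.370 Y115.251
G1 X84.080 Y113.870
G1 X55.949 Y11.457
M5
G0 X0.000 Y0.000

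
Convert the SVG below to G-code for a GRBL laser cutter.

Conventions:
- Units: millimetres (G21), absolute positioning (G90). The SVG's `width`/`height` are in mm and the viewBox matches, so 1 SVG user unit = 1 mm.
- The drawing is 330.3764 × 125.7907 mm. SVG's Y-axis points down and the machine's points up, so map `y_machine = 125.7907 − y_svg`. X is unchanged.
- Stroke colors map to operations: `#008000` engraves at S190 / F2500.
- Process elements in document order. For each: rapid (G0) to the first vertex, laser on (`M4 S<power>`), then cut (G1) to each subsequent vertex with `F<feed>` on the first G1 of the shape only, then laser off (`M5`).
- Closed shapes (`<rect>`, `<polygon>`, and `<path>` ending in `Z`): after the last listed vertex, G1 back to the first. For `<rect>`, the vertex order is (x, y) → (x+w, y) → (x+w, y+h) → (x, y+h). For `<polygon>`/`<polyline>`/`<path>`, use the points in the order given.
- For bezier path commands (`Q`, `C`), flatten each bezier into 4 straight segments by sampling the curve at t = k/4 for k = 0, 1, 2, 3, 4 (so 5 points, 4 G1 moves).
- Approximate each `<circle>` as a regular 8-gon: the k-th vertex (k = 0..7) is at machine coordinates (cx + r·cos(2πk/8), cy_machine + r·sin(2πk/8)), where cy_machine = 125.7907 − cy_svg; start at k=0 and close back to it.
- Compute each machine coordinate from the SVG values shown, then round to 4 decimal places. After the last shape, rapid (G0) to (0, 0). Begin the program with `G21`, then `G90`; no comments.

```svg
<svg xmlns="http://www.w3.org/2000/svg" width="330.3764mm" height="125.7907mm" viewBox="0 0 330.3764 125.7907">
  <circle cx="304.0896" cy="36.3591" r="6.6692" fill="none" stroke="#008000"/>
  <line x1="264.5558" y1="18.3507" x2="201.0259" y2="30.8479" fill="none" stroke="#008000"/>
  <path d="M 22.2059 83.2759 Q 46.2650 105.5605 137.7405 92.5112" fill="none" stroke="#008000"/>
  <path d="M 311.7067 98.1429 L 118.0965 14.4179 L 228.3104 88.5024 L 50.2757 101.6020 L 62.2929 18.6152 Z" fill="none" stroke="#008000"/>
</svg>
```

G21
G90
G0 X310.7588 Y89.4316
M4 S190
G1 X308.8054 Y94.1474 F2500
G1 X304.0896 Y96.1008
G1 X299.3738 Y94.1474
G1 X297.4204 Y89.4316
G1 X299.3738 Y84.7158
G1 X304.0896 Y82.7624
G1 X308.8054 Y84.7158
G1 X310.7588 Y89.4316
M5
G0 X264.5558 Y107.4400
M4 S190
G1 X201.0259 Y94.9428 F2500
M5
G0 X22.2059 Y42.5148
M4 S190
G1 X38.4490 Y33.5809 F2500
G1 X63.1191 Y29.0637
G1 X96.2163 Y28.9632
G1 X137.7405 Y33.2795
M5
G0 X311.7067 Y27.6478
M4 S190
G1 X118.0965 Y111.3728 F2500
G1 X228.3104 Y37.2883
G1 X50.2757 Y24.1887
G1 X62.2929 Y107.1755
G1 X311.7067 Y27.6478
M5
G0 X0.0000 Y0.0000

Since the viewBox matches the mm dimensions, user units are millimetres directly. The only transform is the Y-flip y_m = 125.7907 − y_svg.

Shape 1 is a circle drawn with `<circle>`. Its stroke #008000 means engrave at S190, F2500. After flipping Y the toolpath is (310.7588,89.4316) → (308.8054,94.1474) → (304.0896,96.1008) → (299.3738,94.1474) → (297.4204,89.4316) → (299.3738,84.7158) → (304.0896,82.7624) → (308.8054,84.7158) → (310.7588,89.4316), returning to the start.

Shape 2 is a line segment drawn with `<line>`. Its stroke #008000 means engrave at S190, F2500. After flipping Y the toolpath is (264.5558,107.4400) → (201.0259,94.9428).

Shape 3 is a quadratic bezier drawn with `<path>`. Its stroke #008000 means engrave at S190, F2500. After flipping Y the toolpath is (22.2059,42.5148) → (38.4490,33.5809) → (63.1191,29.0637) → (96.2163,28.9632) → (137.7405,33.2795).

Shape 4 is a closed polygon drawn with `<path>`. Its stroke #008000 means engrave at S190, F2500. After flipping Y the toolpath is (311.7067,27.6478) → (118.0965,111.3728) → (228.3104,37.2883) → (50.2757,24.1887) → (62.2929,107.1755) → (311.7067,27.6478), returning to the start.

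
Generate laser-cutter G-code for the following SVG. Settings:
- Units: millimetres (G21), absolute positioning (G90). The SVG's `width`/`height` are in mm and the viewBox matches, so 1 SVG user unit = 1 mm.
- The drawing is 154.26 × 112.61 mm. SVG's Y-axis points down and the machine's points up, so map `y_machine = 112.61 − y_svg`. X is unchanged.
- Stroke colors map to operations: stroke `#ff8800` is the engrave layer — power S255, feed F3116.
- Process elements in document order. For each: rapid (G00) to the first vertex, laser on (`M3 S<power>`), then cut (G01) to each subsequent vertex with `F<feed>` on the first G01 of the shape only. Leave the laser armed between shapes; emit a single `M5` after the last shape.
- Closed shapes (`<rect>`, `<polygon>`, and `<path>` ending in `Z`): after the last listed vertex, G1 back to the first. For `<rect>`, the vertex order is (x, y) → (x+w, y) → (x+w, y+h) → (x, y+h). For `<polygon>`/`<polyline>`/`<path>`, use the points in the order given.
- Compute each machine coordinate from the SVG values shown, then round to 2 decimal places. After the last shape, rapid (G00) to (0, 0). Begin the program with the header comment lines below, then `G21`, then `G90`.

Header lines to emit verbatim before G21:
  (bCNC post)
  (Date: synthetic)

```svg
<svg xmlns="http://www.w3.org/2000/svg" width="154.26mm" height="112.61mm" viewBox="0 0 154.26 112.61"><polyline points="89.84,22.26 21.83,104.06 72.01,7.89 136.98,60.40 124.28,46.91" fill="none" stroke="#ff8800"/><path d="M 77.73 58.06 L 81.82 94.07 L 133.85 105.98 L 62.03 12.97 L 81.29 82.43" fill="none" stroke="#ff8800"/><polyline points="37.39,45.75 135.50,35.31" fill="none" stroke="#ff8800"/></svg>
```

Since the viewBox matches the mm dimensions, user units are millimetres directly. The only transform is the Y-flip y_m = 112.61 − y_svg.

Shape 1 is a open polyline drawn with `<polyline>`. Its stroke #ff8800 means engrave at S255, F3116. After flipping Y the toolpath is (89.84,90.35) → (21.83,8.55) → (72.01,104.72) → (136.98,52.21) → (124.28,65.70).

Shape 2 is a open polyline drawn with `<path>`. Its stroke #ff8800 means engrave at S255, F3116. After flipping Y the toolpath is (77.73,54.55) → (81.82,18.54) → (133.85,6.63) → (62.03,99.64) → (81.29,30.18).

Shape 3 is a line segment drawn with `<polyline>`. Its stroke #ff8800 means engrave at S255, F3116. After flipping Y the toolpath is (37.39,66.86) → (135.50,77.30).

(bCNC post)
(Date: synthetic)
G21
G90
G00 X89.84 Y90.35
M3 S255
G01 X21.83 Y8.55 F3116
G01 X72.01 Y104.72
G01 X136.98 Y52.21
G01 X124.28 Y65.70
G00 X77.73 Y54.55
M3 S255
G01 X81.82 Y18.54 F3116
G01 X133.85 Y6.63
G01 X62.03 Y99.64
G01 X81.29 Y30.18
G00 X37.39 Y66.86
M3 S255
G01 X135.50 Y77.30 F3116
M5
G00 X0.00 Y0.00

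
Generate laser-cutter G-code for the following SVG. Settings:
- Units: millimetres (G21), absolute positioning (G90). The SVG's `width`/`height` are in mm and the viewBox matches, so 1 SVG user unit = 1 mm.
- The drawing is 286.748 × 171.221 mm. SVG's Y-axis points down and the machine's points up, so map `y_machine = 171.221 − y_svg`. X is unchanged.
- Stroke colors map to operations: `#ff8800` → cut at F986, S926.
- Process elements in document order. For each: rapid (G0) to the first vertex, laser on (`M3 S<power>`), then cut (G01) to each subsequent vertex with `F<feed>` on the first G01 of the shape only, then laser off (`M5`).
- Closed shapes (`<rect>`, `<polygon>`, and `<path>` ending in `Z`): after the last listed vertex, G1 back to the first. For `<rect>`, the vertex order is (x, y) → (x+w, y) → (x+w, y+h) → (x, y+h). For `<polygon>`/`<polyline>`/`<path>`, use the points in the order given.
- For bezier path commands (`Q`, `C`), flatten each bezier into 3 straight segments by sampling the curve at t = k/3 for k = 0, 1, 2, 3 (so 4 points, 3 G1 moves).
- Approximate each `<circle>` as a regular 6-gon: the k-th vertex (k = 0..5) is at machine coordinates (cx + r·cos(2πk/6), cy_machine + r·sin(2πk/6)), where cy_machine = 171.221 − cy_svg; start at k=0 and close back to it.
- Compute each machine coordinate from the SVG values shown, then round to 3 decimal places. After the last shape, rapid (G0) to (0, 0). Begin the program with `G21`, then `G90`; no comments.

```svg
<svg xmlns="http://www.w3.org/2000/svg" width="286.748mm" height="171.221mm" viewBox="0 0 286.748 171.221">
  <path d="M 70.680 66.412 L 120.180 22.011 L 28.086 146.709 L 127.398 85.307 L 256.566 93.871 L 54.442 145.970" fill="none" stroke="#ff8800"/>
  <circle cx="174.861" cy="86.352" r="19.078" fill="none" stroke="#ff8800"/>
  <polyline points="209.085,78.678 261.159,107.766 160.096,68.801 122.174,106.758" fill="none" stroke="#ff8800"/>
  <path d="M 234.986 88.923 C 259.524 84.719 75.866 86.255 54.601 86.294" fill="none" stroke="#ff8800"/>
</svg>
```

viewBox `0 0 286.748 171.221` with mm width/height → 1 unit = 1 mm. Flip: y_m = 171.221 − y_svg.

**Shape 1** — `<path>` open polyline, stroke `#ff8800` → cut (S926, F986). Machine vertices: (70.680,104.809) → (120.180,149.210) → (28.086,24.512) → (127.398,85.914) → (256.566,77.350) → (54.442,25.251). Open path.

**Shape 2** — `<circle>` circle, stroke `#ff8800` → cut (S926, F986). Machine vertices: (193.939,84.869) → (184.400,101.391) → (165.322,101.391) → (155.783,84.869) → (165.322,68.347) → (184.400,68.347) → (193.939,84.869). Closed: final G1 returns to the first vertex.

**Shape 3** — `<polyline>` open polyline, stroke `#ff8800` → cut (S926, F986). Machine vertices: (209.085,92.543) → (261.159,63.455) → (160.096,102.420) → (122.174,64.463). Open path.

**Shape 4** — `<path>` cubic bezier, stroke `#ff8800` → cut (S926, F986). Control points (SVG): P0=(234.986,88.923), P1=(259.524,84.719), P2=(75.866,86.255), P3=(54.601,86.294); sampled at t=k/3. Machine vertices: (234.986,82.298) → (203.851,84.857) → (116.271,85.197) → (54.601,84.927). Open path.

G21
G90
G0 X70.680 Y104.809
M3 S926
G01 X120.180 Y149.210 F986
G01 X28.086 Y24.512
G01 X127.398 Y85.914
G01 X256.566 Y77.350
G01 X54.442 Y25.251
M5
G0 X193.939 Y84.869
M3 S926
G01 X184.400 Y101.391 F986
G01 X165.322 Y101.391
G01 X155.783 Y84.869
G01 X165.322 Y68.347
G01 X184.400 Y68.347
G01 X193.939 Y84.869
M5
G0 X209.085 Y92.543
M3 S926
G01 X261.159 Y63.455 F986
G01 X160.096 Y102.420
G01 X122.174 Y64.463
M5
G0 X234.986 Y82.298
M3 S926
G01 X203.851 Y84.857 F986
G01 X116.271 Y85.197
G01 X54.601 Y84.927
M5
G0 X0.000 Y0.000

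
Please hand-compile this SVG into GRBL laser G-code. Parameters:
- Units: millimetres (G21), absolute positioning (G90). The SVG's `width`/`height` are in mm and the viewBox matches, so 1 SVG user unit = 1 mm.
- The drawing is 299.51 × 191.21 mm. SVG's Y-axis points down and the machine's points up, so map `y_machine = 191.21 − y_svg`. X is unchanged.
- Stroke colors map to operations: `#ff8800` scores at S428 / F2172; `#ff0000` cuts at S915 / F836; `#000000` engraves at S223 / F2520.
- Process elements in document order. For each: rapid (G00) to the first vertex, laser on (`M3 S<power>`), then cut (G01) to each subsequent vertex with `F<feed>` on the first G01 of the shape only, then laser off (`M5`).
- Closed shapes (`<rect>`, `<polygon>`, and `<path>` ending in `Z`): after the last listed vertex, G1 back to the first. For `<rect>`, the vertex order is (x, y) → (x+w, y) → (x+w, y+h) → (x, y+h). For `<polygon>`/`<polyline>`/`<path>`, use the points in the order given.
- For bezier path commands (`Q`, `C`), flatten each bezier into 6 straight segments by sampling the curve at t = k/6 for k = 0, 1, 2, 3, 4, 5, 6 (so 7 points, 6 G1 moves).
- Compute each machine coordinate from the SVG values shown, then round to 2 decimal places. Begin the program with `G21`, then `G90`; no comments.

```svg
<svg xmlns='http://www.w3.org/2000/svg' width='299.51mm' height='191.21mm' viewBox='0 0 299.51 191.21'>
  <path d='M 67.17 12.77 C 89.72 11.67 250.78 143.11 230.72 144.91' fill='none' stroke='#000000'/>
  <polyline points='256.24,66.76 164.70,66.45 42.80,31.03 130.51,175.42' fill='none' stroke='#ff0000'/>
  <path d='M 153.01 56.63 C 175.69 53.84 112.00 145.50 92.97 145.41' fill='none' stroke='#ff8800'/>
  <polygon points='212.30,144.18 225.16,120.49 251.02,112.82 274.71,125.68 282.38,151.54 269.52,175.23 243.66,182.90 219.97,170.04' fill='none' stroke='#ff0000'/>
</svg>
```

viewBox `0 0 299.51 191.21` with mm width/height → 1 unit = 1 mm. Flip: y_m = 191.21 − y_svg.

**Shape 1** — `<path>` cubic bezier, stroke `#000000` → engrave (S223, F2520). Control points (SVG): P0=(67.17,12.77), P1=(89.72,11.67), P2=(250.78,143.11), P3=(230.72,144.91); sampled at t=k/6. Machine vertices: (67.17,178.44) → (88.51,169.16) → (124.05,145.07) → (164.92,113.46) → (202.24,81.60) → (227.14,56.79) → (230.72,46.30). Open path.

**Shape 2** — `<polyline>` open polyline, stroke `#ff0000` → cut (S915, F836). Machine vertices: (256.24,124.45) → (164.70,124.76) → (42.80,160.18) → (130.51,15.79). Open path.

**Shape 3** — `<path>` cubic bezier, stroke `#ff8800` → score (S428, F2172). Control points (SVG): P0=(153.01,56.63), P1=(175.69,53.84), P2=(112.00,145.50), P3=(92.97,145.41); sampled at t=k/6. Machine vertices: (153.01,134.58) → (157.76,128.97) → (151.75,112.78) → (138.63,91.20) → (122.03,69.40) → (105.60,52.54) → (92.97,45.80). Open path.

**Shape 4** — `<polygon>` regular polygon, stroke `#ff0000` → cut (S915, F836). Machine vertices: (212.30,47.03) → (225.16,70.72) → (251.02,78.39) → (274.71,65.53) → (282.38,39.67) → (269.52,15.98) → (243.66,8.31) → (219.97,21.17) → (212.30,47.03). Closed: final G1 returns to the first vertex.

G21
G90
G00 X67.17 Y178.44
M3 S223
G01 X88.51 Y169.16 F2520
G01 X124.05 Y145.07
G01 X164.92 Y113.46
G01 X202.24 Y81.60
G01 X227.14 Y56.79
G01 X230.72 Y46.30
M5
G00 X256.24 Y124.45
M3 S915
G01 X164.70 Y124.76 F836
G01 X42.80 Y160.18
G01 X130.51 Y15.79
M5
G00 X153.01 Y134.58
M3 S428
G01 X157.76 Y128.97 F2172
G01 X151.75 Y112.78
G01 X138.63 Y91.20
G01 X122.03 Y69.40
G01 X105.60 Y52.54
G01 X92.97 Y45.80
M5
G00 X212.30 Y47.03
M3 S915
G01 X225.16 Y70.72 F836
G01 X251.02 Y78.39
G01 X274.71 Y65.53
G01 X282.38 Y39.67
G01 X269.52 Y15.98
G01 X243.66 Y8.31
G01 X219.97 Y21.17
G01 X212.30 Y47.03
M5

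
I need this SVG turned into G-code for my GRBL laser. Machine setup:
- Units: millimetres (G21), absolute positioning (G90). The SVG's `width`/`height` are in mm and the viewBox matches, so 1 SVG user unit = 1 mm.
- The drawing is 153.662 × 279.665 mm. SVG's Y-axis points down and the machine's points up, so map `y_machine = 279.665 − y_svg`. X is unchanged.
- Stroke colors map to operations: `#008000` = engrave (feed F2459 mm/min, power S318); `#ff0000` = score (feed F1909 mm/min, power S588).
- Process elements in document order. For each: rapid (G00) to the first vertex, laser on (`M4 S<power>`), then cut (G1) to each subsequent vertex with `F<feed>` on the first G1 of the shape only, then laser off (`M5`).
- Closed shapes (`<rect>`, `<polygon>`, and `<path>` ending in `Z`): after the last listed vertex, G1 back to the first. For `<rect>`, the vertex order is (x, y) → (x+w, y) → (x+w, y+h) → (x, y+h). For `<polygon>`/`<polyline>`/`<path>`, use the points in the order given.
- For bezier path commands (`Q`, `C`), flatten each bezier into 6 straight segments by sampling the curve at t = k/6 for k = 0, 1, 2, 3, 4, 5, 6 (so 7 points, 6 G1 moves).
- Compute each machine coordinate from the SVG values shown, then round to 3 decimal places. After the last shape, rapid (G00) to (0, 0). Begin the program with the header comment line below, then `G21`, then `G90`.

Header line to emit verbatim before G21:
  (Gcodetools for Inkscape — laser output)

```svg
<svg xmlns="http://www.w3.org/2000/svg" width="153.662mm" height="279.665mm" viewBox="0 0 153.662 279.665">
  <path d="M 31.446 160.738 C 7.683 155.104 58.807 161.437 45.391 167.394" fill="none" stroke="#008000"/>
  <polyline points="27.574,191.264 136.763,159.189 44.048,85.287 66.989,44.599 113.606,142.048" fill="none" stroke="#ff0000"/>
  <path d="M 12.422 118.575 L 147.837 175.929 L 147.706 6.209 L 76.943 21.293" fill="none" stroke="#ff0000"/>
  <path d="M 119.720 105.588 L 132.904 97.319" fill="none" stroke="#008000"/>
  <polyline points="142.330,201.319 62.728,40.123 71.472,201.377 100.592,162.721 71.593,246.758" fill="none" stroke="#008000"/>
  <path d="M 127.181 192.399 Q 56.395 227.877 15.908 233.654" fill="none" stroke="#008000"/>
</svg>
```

viewBox `0 0 153.662 279.665` with mm width/height → 1 unit = 1 mm. Flip: y_m = 279.665 − y_svg.

**Shape 1** — `<path>` cubic bezier, stroke `#008000` → engrave (S318, F2459). Control points (SVG): P0=(31.446,160.738), P1=(7.683,155.104), P2=(58.807,161.437), P3=(45.391,167.394); sampled at t=k/6. Machine vertices: (31.446,118.927) → (25.160,120.804) → (27.481,121.029) → (34.538,119.946) → (42.458,117.896) → (47.366,115.224) → (45.391,112.271). Open path.

**Shape 2** — `<polyline>` open polyline, stroke `#ff0000` → score (S588, F1909). Machine vertices: (27.574,88.401) → (136.763,120.476) → (44.048,194.378) → (66.989,235.066) → (113.606,137.617). Open path.

**Shape 3** — `<path>` open polyline, stroke `#ff0000` → score (S588, F1909). Machine vertices: (12.422,161.090) → (147.837,103.736) → (147.706,273.456) → (76.943,258.372). Open path.

**Shape 4** — `<path>` line segment, stroke `#008000` → engrave (S318, F2459). Machine vertices: (119.720,174.077) → (132.904,182.346). Open path.

**Shape 5** — `<polyline>` open polyline, stroke `#008000` → engrave (S318, F2459). Machine vertices: (142.330,78.346) → (62.728,239.542) → (71.472,78.288) → (100.592,116.944) → (71.593,32.907). Open path.

**Shape 6** — `<path>` quadratic bezier, stroke `#008000` → engrave (S318, F2459). Control points (SVG): P0=(127.181,192.399), P1=(56.395,227.877), P2=(15.908,233.654); sampled at t=k/6. Machine vertices: (127.181,87.266) → (104.427,76.265) → (83.357,66.914) → (63.970,59.213) → (46.266,53.162) → (30.245,48.762) → (15.908,46.011). Open path.

(Gcodetools for Inkscape — laser output)
G21
G90
G00 X31.446 Y118.927
M4 S318
G1 X25.160 Y120.804 F2459
G1 X27.481 Y121.029
G1 X34.538 Y119.946
G1 X42.458 Y117.896
G1 X47.366 Y115.224
G1 X45.391 Y112.271
M5
G00 X27.574 Y88.401
M4 S588
G1 X136.763 Y120.476 F1909
G1 X44.048 Y194.378
G1 X66.989 Y235.066
G1 X113.606 Y137.617
M5
G00 X12.422 Y161.090
M4 S588
G1 X147.837 Y103.736 F1909
G1 X147.706 Y273.456
G1 X76.943 Y258.372
M5
G00 X119.720 Y174.077
M4 S318
G1 X132.904 Y182.346 F2459
M5
G00 X142.330 Y78.346
M4 S318
G1 X62.728 Y239.542 F2459
G1 X71.472 Y78.288
G1 X100.592 Y116.944
G1 X71.593 Y32.907
M5
G00 X127.181 Y87.266
M4 S318
G1 X104.427 Y76.265 F2459
G1 X83.357 Y66.914
G1 X63.970 Y59.213
G1 X46.266 Y53.162
G1 X30.245 Y48.762
G1 X15.908 Y46.011
M5
G00 X0.000 Y0.000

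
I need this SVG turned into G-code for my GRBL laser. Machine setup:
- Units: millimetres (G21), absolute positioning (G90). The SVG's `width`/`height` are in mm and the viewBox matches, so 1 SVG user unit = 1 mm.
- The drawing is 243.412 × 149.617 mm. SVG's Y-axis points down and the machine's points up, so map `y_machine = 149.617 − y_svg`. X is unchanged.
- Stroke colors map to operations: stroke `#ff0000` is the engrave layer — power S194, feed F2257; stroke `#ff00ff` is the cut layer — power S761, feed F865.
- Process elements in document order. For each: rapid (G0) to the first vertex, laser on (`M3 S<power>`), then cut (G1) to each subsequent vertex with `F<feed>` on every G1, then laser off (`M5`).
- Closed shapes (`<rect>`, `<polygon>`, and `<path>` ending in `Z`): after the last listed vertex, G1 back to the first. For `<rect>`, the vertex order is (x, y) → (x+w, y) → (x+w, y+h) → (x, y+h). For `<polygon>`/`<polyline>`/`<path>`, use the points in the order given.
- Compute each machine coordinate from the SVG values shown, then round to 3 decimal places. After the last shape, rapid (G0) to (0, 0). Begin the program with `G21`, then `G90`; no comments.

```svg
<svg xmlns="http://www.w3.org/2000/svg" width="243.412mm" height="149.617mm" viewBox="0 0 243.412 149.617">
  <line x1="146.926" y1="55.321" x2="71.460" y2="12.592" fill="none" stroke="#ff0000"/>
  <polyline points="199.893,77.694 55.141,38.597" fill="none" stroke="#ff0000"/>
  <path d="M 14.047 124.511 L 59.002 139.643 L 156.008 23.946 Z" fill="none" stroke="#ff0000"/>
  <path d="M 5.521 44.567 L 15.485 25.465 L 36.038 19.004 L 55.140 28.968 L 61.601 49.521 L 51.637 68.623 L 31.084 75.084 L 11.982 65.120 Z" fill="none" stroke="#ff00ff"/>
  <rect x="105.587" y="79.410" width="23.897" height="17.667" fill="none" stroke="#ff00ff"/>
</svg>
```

G21
G90
G0 X146.926 Y94.296
M3 S194
G1 X71.460 Y137.025 F2257
M5
G0 X199.893 Y71.923
M3 S194
G1 X55.141 Y111.020 F2257
M5
G0 X14.047 Y25.106
M3 S194
G1 X59.002 Y9.974 F2257
G1 X156.008 Y125.671 F2257
G1 X14.047 Y25.106 F2257
M5
G0 X5.521 Y105.050
M3 S761
G1 X15.485 Y124.152 F865
G1 X36.038 Y130.613 F865
G1 X55.140 Y120.649 F865
G1 X61.601 Y100.096 F865
G1 X51.637 Y80.994 F865
G1 X31.084 Y74.533 F865
G1 X11.982 Y84.497 F865
G1 X5.521 Y105.050 F865
M5
G0 X105.587 Y70.207
M3 S761
G1 X129.484 Y70.207 F865
G1 X129.484 Y52.540 F865
G1 X105.587 Y52.540 F865
G1 X105.587 Y70.207 F865
M5
G0 X0.000 Y0.000

Since the viewBox matches the mm dimensions, user units are millimetres directly. The only transform is the Y-flip y_m = 149.617 − y_svg.

Shape 1 is a line segment drawn with `<line>`. Its stroke #ff0000 means engrave at S194, F2257. After flipping Y the toolpath is (146.926,94.296) → (71.460,137.025).

Shape 2 is a line segment drawn with `<polyline>`. Its stroke #ff0000 means engrave at S194, F2257. After flipping Y the toolpath is (199.893,71.923) → (55.141,111.020).

Shape 3 is a closed polygon drawn with `<path>`. Its stroke #ff0000 means engrave at S194, F2257. After flipping Y the toolpath is (14.047,25.106) → (59.002,9.974) → (156.008,125.671) → (14.047,25.106), returning to the start.

Shape 4 is a regular polygon drawn with `<path>`. Its stroke #ff00ff means cut at S761, F865. After flipping Y the toolpath is (5.521,105.050) → (15.485,124.152) → (36.038,130.613) → (55.140,120.649) → (61.601,100.096) → (51.637,80.994) → (31.084,74.533) → (11.982,84.497) → (5.521,105.050), returning to the start.

Shape 5 is a rectangle drawn with `<rect>`. Its stroke #ff00ff means cut at S761, F865. After flipping Y the toolpath is (105.587,70.207) → (129.484,70.207) → (129.484,52.540) → (105.587,52.540) → (105.587,70.207), returning to the start.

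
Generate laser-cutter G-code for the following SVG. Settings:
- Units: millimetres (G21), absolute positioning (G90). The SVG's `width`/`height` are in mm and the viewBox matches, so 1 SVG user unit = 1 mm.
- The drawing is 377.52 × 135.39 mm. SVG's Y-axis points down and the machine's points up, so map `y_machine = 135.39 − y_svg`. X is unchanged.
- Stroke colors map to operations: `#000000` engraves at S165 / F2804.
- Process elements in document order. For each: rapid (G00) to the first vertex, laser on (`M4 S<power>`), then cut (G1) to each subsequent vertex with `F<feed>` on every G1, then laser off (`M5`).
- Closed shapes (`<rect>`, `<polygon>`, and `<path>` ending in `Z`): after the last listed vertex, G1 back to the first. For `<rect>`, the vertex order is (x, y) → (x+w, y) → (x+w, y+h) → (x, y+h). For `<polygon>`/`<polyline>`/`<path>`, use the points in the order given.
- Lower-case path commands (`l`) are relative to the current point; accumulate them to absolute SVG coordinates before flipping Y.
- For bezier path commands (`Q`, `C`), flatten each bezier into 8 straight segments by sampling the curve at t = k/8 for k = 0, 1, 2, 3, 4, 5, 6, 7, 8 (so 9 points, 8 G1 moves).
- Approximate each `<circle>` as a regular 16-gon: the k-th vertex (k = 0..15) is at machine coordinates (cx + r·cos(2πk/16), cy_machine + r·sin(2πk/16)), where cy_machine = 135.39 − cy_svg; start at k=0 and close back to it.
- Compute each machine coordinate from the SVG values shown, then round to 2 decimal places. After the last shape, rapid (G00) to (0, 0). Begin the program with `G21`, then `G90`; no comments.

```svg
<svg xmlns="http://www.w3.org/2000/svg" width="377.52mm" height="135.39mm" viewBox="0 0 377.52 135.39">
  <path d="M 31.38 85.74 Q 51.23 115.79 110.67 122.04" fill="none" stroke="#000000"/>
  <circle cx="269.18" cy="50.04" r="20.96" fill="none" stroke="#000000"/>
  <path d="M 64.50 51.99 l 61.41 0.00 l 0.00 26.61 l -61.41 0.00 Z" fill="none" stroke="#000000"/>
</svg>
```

G21
G90
G00 X31.38 Y49.65
M4 S165
G1 X36.96 Y42.51 F2804
G1 X43.78 Y36.11 F2804
G1 X51.83 Y30.46 F2804
G1 X61.13 Y25.55 F2804
G1 X71.66 Y21.38 F2804
G1 X83.42 Y17.96 F2804
G1 X96.43 Y15.28 F2804
G1 X110.67 Y13.35 F2804
M5
G00 X290.14 Y85.35
M4 S165
G1 X288.54 Y93.37 F2804
G1 X284.00 Y100.17 F2804
G1 X277.20 Y104.71 F2804
G1 X269.18 Y106.31 F2804
G1 X261.16 Y104.71 F2804
G1 X254.36 Y100.17 F2804
G1 X249.82 Y93.37 F2804
G1 X248.22 Y85.35 F2804
G1 X249.82 Y77.33 F2804
G1 X254.36 Y70.53 F2804
G1 X261.16 Y65.99 F2804
G1 X269.18 Y64.39 F2804
G1 X277.20 Y65.99 F2804
G1 X284.00 Y70.53 F2804
G1 X288.54 Y77.33 F2804
G1 X290.14 Y85.35 F2804
M5
G00 X64.50 Y83.40
M4 S165
G1 X125.91 Y83.40 F2804
G1 X125.91 Y56.79 F2804
G1 X64.50 Y56.79 F2804
G1 X64.50 Y83.40 F2804
M5
G00 X0.00 Y0.00

Since the viewBox matches the mm dimensions, user units are millimetres directly. The only transform is the Y-flip y_m = 135.39 − y_svg.

Shape 1 is a quadratic bezier drawn with `<path>`. Its stroke #000000 means engrave at S165, F2804. After flipping Y the toolpath is (31.38,49.65) → (36.96,42.51) → (43.78,36.11) → (51.83,30.46) → (61.13,25.55) → (71.66,21.38) → (83.42,17.96) → (96.43,15.28) → (110.67,13.35).

Shape 2 is a circle drawn with `<circle>`. Its stroke #000000 means engrave at S165, F2804. After flipping Y the toolpath is (290.14,85.35) → (288.54,93.37) → (284.00,100.17) → (277.20,104.71) → (269.18,106.31) → (261.16,104.71) → (254.36,100.17) → (249.82,93.37) → (248.22,85.35) → (249.82,77.33) → (254.36,70.53) → (261.16,65.99) → (269.18,64.39) → (277.20,65.99) → (284.00,70.53) → (288.54,77.33) → (290.14,85.35), returning to the start.

Shape 3 is a rectangle drawn with `<path>`. Its stroke #000000 means engrave at S165, F2804. After flipping Y the toolpath is (64.50,83.40) → (125.91,83.40) → (125.91,56.79) → (64.50,56.79) → (64.50,83.40), returning to the start.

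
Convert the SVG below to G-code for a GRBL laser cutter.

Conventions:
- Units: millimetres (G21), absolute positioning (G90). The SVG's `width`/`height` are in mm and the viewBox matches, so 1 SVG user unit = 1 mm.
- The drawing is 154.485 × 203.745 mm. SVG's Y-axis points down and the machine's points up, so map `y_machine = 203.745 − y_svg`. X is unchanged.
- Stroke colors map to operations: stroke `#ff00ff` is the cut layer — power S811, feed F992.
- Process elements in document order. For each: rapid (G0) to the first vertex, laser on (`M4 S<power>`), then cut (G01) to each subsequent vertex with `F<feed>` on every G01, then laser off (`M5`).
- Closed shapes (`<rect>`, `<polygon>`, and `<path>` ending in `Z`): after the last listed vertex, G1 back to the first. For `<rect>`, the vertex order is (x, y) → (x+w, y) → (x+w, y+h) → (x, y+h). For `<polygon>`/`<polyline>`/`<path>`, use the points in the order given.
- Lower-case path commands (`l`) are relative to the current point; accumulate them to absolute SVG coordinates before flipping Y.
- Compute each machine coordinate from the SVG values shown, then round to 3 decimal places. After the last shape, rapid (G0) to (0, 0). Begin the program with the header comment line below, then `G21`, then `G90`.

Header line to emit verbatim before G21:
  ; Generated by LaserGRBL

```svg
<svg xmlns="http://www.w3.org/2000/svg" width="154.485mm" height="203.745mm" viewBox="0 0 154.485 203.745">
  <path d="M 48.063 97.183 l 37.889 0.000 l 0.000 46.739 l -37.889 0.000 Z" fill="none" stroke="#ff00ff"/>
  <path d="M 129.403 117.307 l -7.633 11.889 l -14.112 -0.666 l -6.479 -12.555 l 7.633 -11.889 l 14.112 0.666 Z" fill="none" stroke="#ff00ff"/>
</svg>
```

; Generated by LaserGRBL
G21
G90
G0 X48.063 Y106.562
M4 S811
G01 X85.952 Y106.562 F992
G01 X85.952 Y59.823 F992
G01 X48.063 Y59.823 F992
G01 X48.063 Y106.562 F992
M5
G0 X129.403 Y86.438
M4 S811
G01 X121.770 Y74.549 F992
G01 X107.658 Y75.215 F992
G01 X101.179 Y87.770 F992
G01 X108.812 Y99.659 F992
G01 X122.924 Y98.993 F992
G01 X129.403 Y86.438 F992
M5
G0 X0.000 Y0.000

Since the viewBox matches the mm dimensions, user units are millimetres directly. The only transform is the Y-flip y_m = 203.745 − y_svg.

Shape 1 is a rectangle drawn with `<path>`. Its stroke #ff00ff means cut at S811, F992. After flipping Y the toolpath is (48.063,106.562) → (85.952,106.562) → (85.952,59.823) → (48.063,59.823) → (48.063,106.562), returning to the start.

Shape 2 is a regular polygon drawn with `<path>`. Its stroke #ff00ff means cut at S811, F992. After flipping Y the toolpath is (129.403,86.438) → (121.770,74.549) → (107.658,75.215) → (101.179,87.770) → (108.812,99.659) → (122.924,98.993) → (129.403,86.438), returning to the start.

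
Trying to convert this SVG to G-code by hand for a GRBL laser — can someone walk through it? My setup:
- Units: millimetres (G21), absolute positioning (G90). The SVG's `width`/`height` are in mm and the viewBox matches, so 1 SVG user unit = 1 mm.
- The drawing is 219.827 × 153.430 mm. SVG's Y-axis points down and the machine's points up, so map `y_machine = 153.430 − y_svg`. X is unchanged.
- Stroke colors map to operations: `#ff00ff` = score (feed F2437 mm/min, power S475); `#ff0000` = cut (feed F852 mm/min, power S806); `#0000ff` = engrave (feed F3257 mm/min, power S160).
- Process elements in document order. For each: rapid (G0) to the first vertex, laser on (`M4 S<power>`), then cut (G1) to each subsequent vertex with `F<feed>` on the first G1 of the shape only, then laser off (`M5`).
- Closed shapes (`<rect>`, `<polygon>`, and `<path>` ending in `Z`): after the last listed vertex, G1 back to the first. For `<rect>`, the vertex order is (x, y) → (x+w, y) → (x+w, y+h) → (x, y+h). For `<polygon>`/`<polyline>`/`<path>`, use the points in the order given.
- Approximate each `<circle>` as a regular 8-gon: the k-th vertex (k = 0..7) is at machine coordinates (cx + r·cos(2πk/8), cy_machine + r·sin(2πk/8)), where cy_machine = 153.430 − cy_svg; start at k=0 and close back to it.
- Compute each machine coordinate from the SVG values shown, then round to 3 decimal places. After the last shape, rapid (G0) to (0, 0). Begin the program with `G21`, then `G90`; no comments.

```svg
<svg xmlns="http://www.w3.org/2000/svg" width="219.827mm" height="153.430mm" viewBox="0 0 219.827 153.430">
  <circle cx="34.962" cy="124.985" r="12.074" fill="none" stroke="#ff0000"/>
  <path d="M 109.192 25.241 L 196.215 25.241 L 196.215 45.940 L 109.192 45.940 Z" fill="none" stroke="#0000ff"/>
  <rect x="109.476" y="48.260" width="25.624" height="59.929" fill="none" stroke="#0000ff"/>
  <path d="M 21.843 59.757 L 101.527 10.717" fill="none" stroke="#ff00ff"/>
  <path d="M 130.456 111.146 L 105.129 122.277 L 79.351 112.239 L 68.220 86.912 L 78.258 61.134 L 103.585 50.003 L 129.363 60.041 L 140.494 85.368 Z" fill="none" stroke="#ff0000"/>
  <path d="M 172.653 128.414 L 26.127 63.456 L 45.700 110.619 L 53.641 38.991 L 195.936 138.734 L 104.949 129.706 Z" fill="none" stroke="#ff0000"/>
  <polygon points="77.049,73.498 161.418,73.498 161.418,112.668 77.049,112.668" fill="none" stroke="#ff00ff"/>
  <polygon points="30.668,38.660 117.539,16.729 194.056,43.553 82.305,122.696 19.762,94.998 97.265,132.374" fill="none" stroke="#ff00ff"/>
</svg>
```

viewBox `0 0 219.827 153.430` with mm width/height → 1 unit = 1 mm. Flip: y_m = 153.430 − y_svg.

**Shape 1** — `<circle>` circle, stroke `#ff0000` → cut (S806, F852). Machine vertices: (47.036,28.445) → (43.500,36.983) → (34.962,40.519) → (26.424,36.983) → (22.888,28.445) → (26.424,19.907) → (34.962,16.371) → (43.500,19.907) → (47.036,28.445). Closed: final G1 returns to the first vertex.

**Shape 2** — `<path>` rectangle, stroke `#0000ff` → engrave (S160, F3257). Machine vertices: (109.192,128.189) → (196.215,128.189) → (196.215,107.490) → (109.192,107.490) → (109.192,128.189). Closed: final G1 returns to the first vertex.

**Shape 3** — `<rect>` rectangle, stroke `#0000ff` → engrave (S160, F3257). Machine vertices: (109.476,105.170) → (135.100,105.170) → (135.100,45.241) → (109.476,45.241) → (109.476,105.170). Closed: final G1 returns to the first vertex.

**Shape 4** — `<path>` line segment, stroke `#ff00ff` → score (S475, F2437). Machine vertices: (21.843,93.673) → (101.527,142.713). Open path.

**Shape 5** — `<path>` regular polygon, stroke `#ff0000` → cut (S806, F852). Machine vertices: (130.456,42.284) → (105.129,31.153) → (79.351,41.191) → (68.220,66.518) → (78.258,92.296) → (103.585,103.427) → (129.363,93.389) → (140.494,68.062) → (130.456,42.284). Closed: final G1 returns to the first vertex.

**Shape 6** — `<path>` closed polygon, stroke `#ff0000` → cut (S806, F852). Machine vertices: (172.653,25.016) → (26.127,89.974) → (45.700,42.811) → (53.641,114.439) → (195.936,14.696) → (104.949,23.724) → (172.653,25.016). Closed: final G1 returns to the first vertex.

**Shape 7** — `<polygon>` rectangle, stroke `#ff00ff` → score (S475, F2437). Machine vertices: (77.049,79.932) → (161.418,79.932) → (161.418,40.762) → (77.049,40.762) → (77.049,79.932). Closed: final G1 returns to the first vertex.

**Shape 8** — `<polygon>` closed polygon, stroke `#ff00ff` → score (S475, F2437). Machine vertices: (30.668,114.770) → (117.539,136.701) → (194.056,109.877) → (82.305,30.734) → (19.762,58.432) → (97.265,21.056) → (30.668,114.770). Closed: final G1 returns to the first vertex.

G21
G90
G0 X47.036 Y28.445
M4 S806
G1 X43.500 Y36.983 F852
G1 X34.962 Y40.519
G1 X26.424 Y36.983
G1 X22.888 Y28.445
G1 X26.424 Y19.907
G1 X34.962 Y16.371
G1 X43.500 Y19.907
G1 X47.036 Y28.445
M5
G0 X109.192 Y128.189
M4 S160
G1 X196.215 Y128.189 F3257
G1 X196.215 Y107.490
G1 X109.192 Y107.490
G1 X109.192 Y128.189
M5
G0 X109.476 Y105.170
M4 S160
G1 X135.100 Y105.170 F3257
G1 X135.100 Y45.241
G1 X109.476 Y45.241
G1 X109.476 Y105.170
M5
G0 X21.843 Y93.673
M4 S475
G1 X101.527 Y142.713 F2437
M5
G0 X130.456 Y42.284
M4 S806
G1 X105.129 Y31.153 F852
G1 X79.351 Y41.191
G1 X68.220 Y66.518
G1 X78.258 Y92.296
G1 X103.585 Y103.427
G1 X129.363 Y93.389
G1 X140.494 Y68.062
G1 X130.456 Y42.284
M5
G0 X172.653 Y25.016
M4 S806
G1 X26.127 Y89.974 F852
G1 X45.700 Y42.811
G1 X53.641 Y114.439
G1 X195.936 Y14.696
G1 X104.949 Y23.724
G1 X172.653 Y25.016
M5
G0 X77.049 Y79.932
M4 S475
G1 X161.418 Y79.932 F2437
G1 X161.418 Y40.762
G1 X77.049 Y40.762
G1 X77.049 Y79.932
M5
G0 X30.668 Y114.770
M4 S475
G1 X117.539 Y136.701 F2437
G1 X194.056 Y109.877
G1 X82.305 Y30.734
G1 X19.762 Y58.432
G1 X97.265 Y21.056
G1 X30.668 Y114.770
M5
G0 X0.000 Y0.000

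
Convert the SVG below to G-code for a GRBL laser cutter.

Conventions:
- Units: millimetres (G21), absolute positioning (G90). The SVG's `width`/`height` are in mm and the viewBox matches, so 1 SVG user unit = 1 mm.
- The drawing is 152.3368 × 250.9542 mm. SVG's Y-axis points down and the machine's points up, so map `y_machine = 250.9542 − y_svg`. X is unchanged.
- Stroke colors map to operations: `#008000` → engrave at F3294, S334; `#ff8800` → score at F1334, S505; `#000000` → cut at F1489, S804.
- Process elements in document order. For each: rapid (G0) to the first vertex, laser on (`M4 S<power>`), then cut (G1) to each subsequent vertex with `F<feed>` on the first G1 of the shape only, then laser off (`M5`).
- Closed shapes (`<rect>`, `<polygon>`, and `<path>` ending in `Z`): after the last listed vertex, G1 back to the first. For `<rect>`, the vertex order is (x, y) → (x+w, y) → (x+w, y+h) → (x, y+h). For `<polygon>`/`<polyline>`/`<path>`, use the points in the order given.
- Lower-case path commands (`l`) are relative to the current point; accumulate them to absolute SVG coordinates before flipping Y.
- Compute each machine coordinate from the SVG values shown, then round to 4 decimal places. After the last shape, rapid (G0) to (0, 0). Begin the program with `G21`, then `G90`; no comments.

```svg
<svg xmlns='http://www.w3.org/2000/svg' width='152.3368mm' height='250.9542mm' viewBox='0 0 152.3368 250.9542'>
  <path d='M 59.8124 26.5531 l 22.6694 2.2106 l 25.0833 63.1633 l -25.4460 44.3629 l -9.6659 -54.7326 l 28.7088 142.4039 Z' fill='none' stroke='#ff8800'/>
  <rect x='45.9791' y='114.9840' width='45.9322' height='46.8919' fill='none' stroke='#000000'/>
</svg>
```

G21
G90
G0 X59.8124 Y224.4011
M4 S505
G1 X82.4818 Y222.1905 F1334
G1 X107.5651 Y159.0272
G1 X82.1191 Y114.6643
G1 X72.4532 Y169.3969
G1 X101.1620 Y26.9930
G1 X59.8124 Y224.4011
M5
G0 X45.9791 Y135.9702
M4 S804
G1 X91.9113 Y135.9702 F1489
G1 X91.9113 Y89.0783
G1 X45.9791 Y89.0783
G1 X45.9791 Y135.9702
M5
G0 X0.0000 Y0.0000

Since the viewBox matches the mm dimensions, user units are millimetres directly. The only transform is the Y-flip y_m = 250.9542 − y_svg.

Shape 1 is a closed polygon drawn with `<path>`. Its stroke #ff8800 means score at S505, F1334. After flipping Y the toolpath is (59.8124,224.4011) → (82.4818,222.1905) → (107.5651,159.0272) → (82.1191,114.6643) → (72.4532,169.3969) → (101.1620,26.9930) → (59.8124,224.4011), returning to the start.

Shape 2 is a rectangle drawn with `<rect>`. Its stroke #000000 means cut at S804, F1489. After flipping Y the toolpath is (45.9791,135.9702) → (91.9113,135.9702) → (91.9113,89.0783) → (45.9791,89.0783) → (45.9791,135.9702), returning to the start.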